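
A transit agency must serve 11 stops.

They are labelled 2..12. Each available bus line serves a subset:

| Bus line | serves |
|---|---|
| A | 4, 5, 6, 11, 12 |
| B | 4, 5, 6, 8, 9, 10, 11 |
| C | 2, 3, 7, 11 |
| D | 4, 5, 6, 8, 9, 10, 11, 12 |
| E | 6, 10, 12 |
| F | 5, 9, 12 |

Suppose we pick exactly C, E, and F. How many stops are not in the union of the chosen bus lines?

2

Union of C, E, F = {2, 3, 5, 6, 7, 9, 10, 11, 12}.
Not covered: 4, 8 — 2 stops.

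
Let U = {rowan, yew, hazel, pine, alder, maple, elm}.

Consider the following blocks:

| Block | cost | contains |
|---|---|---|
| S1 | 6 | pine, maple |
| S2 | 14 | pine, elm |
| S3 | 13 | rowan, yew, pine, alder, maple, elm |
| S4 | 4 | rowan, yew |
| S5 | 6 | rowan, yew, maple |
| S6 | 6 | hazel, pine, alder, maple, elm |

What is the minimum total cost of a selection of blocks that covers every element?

10

S4, S6 together cover every element (S4 ∪ S6 = {rowan, yew, hazel, pine, alder, maple, elm}); total cost 4 + 6 = 10.
No covering selection has total cost below 10.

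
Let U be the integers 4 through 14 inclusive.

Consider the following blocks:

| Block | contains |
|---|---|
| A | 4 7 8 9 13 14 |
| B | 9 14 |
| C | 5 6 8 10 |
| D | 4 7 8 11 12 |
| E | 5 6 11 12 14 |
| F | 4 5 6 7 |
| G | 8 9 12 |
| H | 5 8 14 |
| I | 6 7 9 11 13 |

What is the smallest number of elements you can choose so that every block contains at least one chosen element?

3

T = {6, 12, 14} meets every block (each contains at least one member of T), and |T| = 3.
No choice of 2 elements meets every block, so 3 is the minimum.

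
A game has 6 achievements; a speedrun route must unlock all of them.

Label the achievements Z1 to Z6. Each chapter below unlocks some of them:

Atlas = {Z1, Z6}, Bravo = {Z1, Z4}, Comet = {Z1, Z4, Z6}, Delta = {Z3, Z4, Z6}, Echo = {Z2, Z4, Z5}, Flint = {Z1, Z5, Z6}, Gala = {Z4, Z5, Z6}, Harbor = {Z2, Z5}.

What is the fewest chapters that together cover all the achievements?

Take {Delta, Flint, Harbor}. Their union is {Z1, Z2, Z3, Z4, Z5, Z6}, which is all 6 achievements.
Only Delta contains Z3, so Delta is forced; the remaining 3 achievements need at least 2 more chapters (each remaining chapter adds at most 2) — so at least 3 chapters are needed, and 3 is optimal.

3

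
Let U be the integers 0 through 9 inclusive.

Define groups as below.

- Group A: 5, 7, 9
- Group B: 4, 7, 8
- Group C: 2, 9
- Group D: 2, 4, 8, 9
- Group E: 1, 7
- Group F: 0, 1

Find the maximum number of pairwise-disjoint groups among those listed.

3

B, C, F are pairwise disjoint (B={4,7,8}; C={2,9}; F={0,1}).
Every remaining group overlaps one of these, and no 4 of the listed groups are pairwise disjoint, so 3 is the maximum.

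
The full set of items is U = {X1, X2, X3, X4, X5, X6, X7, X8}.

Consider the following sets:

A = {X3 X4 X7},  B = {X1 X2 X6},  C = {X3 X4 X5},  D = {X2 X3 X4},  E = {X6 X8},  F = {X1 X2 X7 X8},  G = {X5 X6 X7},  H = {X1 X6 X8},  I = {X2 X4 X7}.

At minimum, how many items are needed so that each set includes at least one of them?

Take T = {X2, X3, X6}. Each listed set contains at least one of these, so T is a hitting set of size 3.
No choice of 2 items meets every set, so 3 is the minimum.

3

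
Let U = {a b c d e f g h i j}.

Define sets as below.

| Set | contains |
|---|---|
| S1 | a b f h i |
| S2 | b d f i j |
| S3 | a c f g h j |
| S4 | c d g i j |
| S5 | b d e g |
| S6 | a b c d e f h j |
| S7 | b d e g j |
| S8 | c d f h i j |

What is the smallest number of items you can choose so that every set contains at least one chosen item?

The 2 items {b, j} hit every set.
No single item lies in every set, so at least 2 are needed and 2 is optimal.

2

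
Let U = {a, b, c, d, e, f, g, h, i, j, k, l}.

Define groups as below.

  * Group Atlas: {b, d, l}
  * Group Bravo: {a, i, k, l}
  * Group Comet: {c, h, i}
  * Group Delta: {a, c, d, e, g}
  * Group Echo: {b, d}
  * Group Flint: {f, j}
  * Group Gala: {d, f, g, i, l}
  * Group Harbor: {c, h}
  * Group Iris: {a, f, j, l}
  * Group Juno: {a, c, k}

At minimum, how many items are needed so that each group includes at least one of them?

Take T = {c, d, f, i}. Each listed group contains at least one of these, so T is a hitting set of size 4.
The groups Bravo, Echo, Flint, Harbor are pairwise disjoint, so any hitting set needs a separate item for each — at least 4. Hence 4 is optimal.

4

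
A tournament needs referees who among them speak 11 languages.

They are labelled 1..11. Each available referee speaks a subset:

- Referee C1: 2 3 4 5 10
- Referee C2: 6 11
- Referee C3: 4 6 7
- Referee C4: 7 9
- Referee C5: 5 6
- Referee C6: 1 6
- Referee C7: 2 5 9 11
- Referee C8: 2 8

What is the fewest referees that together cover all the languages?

5

Take {C1, C3, C6, C7, C8}. Their union is {1, 2, 3, 4, 5, 6, 7, 8, 9, 10, 11}, which is all 11 languages.
No 4 of the 8 referees cover everything (all 70 combinations miss at least one language), so 5 is optimal.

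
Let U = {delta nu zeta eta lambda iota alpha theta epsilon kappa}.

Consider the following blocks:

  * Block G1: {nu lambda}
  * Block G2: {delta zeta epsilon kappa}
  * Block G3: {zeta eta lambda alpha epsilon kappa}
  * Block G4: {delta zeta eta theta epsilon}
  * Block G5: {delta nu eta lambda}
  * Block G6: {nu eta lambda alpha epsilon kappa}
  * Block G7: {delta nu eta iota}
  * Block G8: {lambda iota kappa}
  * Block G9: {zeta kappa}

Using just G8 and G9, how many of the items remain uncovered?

6

Union of G8, G9 = {zeta, lambda, iota, kappa}.
Not covered: delta, nu, eta, alpha, theta, epsilon — 6 items.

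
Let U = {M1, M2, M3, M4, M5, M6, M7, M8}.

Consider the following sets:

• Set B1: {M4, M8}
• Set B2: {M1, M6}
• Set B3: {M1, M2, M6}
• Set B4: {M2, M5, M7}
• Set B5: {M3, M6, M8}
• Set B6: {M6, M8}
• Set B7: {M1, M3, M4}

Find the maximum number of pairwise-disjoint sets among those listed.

B1, B2, B4 are pairwise disjoint (B1={M4,M8}; B2={M1,M6}; B4={M2,M5,M7}).
Every remaining set overlaps one of these, and no 4 of the listed sets are pairwise disjoint, so 3 is the maximum.

3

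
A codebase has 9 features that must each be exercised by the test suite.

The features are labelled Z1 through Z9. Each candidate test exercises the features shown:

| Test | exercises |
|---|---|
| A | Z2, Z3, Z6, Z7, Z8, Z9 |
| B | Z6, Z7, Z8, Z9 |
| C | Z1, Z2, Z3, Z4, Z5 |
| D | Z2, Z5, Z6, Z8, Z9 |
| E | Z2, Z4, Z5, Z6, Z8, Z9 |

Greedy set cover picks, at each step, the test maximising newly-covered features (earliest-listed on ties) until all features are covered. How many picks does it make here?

Greedy: pick A (covers 6 new) → pick C (covers 3 new). Total picks: 2.

2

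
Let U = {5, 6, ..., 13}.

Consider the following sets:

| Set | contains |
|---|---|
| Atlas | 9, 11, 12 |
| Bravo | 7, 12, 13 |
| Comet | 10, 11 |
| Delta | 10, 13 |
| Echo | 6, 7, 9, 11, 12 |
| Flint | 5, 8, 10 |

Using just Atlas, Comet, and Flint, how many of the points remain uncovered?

Union of Atlas, Comet, Flint = {5, 8, 9, 10, 11, 12}.
Not covered: 6, 7, 13 — 3 points.

3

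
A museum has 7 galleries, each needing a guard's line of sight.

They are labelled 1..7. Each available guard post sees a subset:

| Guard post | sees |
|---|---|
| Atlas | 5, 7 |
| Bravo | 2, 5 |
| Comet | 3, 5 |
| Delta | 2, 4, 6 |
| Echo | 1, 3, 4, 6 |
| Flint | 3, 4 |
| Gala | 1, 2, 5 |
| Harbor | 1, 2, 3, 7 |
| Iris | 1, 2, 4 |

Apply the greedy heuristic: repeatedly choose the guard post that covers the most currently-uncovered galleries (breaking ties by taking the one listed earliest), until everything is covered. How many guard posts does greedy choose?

3

Greedy: pick Echo (covers 4 new) → pick Atlas (covers 2 new) → pick Bravo (covers 1 new). Total picks: 3.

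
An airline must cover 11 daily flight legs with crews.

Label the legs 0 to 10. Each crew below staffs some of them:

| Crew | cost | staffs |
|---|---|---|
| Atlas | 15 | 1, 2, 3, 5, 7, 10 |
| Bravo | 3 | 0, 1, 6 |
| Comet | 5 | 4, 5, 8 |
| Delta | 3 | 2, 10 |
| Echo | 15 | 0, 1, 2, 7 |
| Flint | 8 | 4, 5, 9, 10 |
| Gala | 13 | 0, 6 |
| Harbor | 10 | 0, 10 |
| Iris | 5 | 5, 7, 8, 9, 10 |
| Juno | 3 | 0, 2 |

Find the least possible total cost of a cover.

Atlas, Bravo, Comet, Iris together cover every leg (Atlas ∪ Bravo ∪ Comet ∪ Iris = {0, 1, 2, 3, 4, 5, 6, 7, 8, 9, 10}); total cost 15 + 3 + 5 + 5 = 28.
The greedy pick Bravo, Iris, Delta, Comet, Atlas costs 31; no covering selection beats 28.

28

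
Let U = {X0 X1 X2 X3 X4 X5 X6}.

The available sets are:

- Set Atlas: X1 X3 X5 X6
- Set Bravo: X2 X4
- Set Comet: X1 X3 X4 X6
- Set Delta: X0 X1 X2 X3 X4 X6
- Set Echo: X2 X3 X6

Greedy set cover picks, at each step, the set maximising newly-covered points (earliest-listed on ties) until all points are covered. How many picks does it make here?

Greedy: pick Delta (covers 6 new) → pick Atlas (covers 1 new). Total picks: 2.

2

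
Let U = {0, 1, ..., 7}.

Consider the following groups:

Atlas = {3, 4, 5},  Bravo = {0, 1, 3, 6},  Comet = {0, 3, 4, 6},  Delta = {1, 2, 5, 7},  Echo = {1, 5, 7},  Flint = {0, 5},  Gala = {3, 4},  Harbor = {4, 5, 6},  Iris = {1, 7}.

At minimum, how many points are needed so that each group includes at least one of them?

The 3 points {3, 5, 7} hit every group.
The groups Flint, Gala, Iris are pairwise disjoint, so any hitting set needs a separate point for each — at least 3. Hence 3 is optimal.

3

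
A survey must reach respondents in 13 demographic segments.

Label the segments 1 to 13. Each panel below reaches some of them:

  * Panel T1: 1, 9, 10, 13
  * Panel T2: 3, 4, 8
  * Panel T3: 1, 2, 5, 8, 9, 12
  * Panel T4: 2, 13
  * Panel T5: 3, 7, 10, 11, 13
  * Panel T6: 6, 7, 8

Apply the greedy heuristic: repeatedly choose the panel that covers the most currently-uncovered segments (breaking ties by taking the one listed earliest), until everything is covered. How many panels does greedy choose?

4

Greedy: pick T3 (covers 6 new) → pick T5 (covers 5 new) → pick T2 (covers 1 new) → pick T6 (covers 1 new). Total picks: 4.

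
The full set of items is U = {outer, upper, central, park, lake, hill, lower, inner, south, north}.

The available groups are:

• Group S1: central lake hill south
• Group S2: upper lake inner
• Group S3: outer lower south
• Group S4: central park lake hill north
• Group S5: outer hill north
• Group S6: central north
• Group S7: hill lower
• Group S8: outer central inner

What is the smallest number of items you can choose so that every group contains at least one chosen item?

4

Take H = {central, hill, inner, south}. Each listed group contains at least one of these, so H is a hitting set of size 4.
No choice of 3 items meets every group, so 4 is the minimum.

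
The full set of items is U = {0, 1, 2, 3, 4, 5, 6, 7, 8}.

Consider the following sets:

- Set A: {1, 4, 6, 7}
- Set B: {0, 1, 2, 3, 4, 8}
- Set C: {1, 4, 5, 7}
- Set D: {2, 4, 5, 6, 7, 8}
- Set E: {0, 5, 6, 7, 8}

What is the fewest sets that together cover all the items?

2

B and E together: B ∪ E = {0, 1, 2, 3, 4, 5, 6, 7, 8} — every item is covered.
No single set has all 9 items (the largest, B, has 6), so 2 is optimal.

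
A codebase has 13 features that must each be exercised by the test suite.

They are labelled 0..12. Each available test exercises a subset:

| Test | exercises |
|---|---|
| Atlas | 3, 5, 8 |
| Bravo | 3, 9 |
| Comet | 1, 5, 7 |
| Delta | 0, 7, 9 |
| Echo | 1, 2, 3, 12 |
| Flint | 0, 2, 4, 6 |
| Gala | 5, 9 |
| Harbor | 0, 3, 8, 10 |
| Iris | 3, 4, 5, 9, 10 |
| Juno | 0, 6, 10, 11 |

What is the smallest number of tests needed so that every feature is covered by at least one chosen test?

Atlas and Delta and Echo and Flint and Juno together: Atlas ∪ Delta ∪ Echo ∪ Flint ∪ Juno = {0, 1, 2, 3, 4, 5, 6, 7, 8, 9, 10, 11, 12} — every feature is covered.
No 4 of the 10 tests cover everything (all 210 combinations miss at least one feature), so 5 is optimal.

5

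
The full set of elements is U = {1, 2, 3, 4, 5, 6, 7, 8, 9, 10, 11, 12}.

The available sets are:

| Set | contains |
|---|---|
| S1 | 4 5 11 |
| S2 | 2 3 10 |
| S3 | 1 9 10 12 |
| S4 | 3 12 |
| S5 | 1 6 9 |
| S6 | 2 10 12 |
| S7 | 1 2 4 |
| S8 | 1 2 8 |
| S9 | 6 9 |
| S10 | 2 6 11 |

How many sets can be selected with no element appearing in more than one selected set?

S1, S4, S8, S9 are pairwise disjoint (S1={4,5,11}; S4={3,12}; S8={1,2,8}; S9={6,9}).
Every remaining set overlaps one of these, and no 5 of the listed sets are pairwise disjoint, so 4 is the maximum.

4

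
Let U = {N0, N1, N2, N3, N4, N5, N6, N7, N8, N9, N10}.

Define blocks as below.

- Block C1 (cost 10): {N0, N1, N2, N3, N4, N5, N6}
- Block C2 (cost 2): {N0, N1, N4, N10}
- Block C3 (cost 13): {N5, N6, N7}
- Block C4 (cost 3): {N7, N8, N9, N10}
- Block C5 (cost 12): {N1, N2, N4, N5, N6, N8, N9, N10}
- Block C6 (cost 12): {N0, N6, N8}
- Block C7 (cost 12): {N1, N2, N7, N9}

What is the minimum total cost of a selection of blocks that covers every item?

13

C1, C4 together cover every item (C1 ∪ C4 = {N0, N1, N2, N3, N4, N5, N6, N7, N8, N9, N10}); total cost 10 + 3 = 13.
The greedy pick C2, C4, C1 costs 15; no covering selection beats 13.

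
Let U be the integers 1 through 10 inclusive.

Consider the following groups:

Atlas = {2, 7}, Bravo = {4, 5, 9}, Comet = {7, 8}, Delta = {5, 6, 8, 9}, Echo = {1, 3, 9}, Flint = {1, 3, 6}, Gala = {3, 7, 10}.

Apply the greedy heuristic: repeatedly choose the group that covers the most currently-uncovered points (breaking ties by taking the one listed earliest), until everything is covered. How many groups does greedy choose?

5

Greedy: pick Delta (covers 4 new) → pick Gala (covers 3 new) → pick Atlas (covers 1 new) → pick Bravo (covers 1 new) → pick Echo (covers 1 new). Total picks: 5.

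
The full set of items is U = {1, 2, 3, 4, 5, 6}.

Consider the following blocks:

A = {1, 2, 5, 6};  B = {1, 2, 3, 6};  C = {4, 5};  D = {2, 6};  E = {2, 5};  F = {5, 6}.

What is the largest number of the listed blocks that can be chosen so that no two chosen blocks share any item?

2

C, D are pairwise disjoint (C={4,5}; D={2,6}).
Every remaining block overlaps one of these, and no 3 of the listed blocks are pairwise disjoint, so 2 is the maximum.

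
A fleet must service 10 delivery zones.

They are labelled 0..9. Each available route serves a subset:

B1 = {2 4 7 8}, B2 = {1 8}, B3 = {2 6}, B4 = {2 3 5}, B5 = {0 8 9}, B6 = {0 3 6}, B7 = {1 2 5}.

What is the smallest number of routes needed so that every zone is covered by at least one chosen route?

4

Take {B1, B5, B6, B7}. Their union is {0, 1, 2, 3, 4, 5, 6, 7, 8, 9}, which is all 10 zones.
Only B5 contains 9, so B5 is forced; the remaining 7 zones need at least 3 more routes (each remaining route adds at most 3) — so at least 4 routes are needed, and 4 is optimal.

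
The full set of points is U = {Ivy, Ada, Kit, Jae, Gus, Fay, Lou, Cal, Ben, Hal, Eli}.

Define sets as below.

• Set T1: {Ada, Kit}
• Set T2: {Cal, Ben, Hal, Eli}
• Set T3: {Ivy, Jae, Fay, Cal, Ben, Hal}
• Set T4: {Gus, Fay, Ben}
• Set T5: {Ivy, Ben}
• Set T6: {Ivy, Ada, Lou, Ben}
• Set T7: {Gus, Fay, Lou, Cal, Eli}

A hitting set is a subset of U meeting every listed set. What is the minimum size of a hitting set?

3

The 3 points {Kit, Fay, Ben} hit every set.
The sets T1, T5, T7 are pairwise disjoint, so any hitting set needs a separate point for each — at least 3. Hence 3 is optimal.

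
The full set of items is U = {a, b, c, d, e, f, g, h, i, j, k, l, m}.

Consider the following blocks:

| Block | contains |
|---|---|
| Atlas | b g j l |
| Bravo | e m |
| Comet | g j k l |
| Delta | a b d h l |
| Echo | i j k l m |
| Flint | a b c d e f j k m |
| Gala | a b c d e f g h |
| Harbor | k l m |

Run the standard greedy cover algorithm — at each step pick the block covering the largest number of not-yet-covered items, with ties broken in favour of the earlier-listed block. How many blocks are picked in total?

Greedy: pick Flint (covers 9 new) → pick Atlas (covers 2 new) → pick Delta (covers 1 new) → pick Echo (covers 1 new). Total picks: 4.
(The true minimum cover uses only 2 blocks, so greedy is not optimal here.)

4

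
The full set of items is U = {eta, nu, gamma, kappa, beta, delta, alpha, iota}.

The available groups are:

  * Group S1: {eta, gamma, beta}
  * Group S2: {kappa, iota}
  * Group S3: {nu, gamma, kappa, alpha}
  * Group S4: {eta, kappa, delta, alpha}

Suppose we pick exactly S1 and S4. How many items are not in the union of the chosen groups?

Union of S1, S4 = {eta, gamma, kappa, beta, delta, alpha}.
Not covered: nu, iota — 2 items.

2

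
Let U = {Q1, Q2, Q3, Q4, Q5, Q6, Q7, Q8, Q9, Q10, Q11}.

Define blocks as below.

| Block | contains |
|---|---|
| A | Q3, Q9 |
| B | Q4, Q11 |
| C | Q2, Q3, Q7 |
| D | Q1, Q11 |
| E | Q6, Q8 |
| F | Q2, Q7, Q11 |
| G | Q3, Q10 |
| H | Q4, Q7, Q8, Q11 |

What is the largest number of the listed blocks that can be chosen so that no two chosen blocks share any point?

A, D, E are pairwise disjoint (A={Q3,Q9}; D={Q1,Q11}; E={Q6,Q8}).
Every remaining block overlaps one of these, and no 4 of the listed blocks are pairwise disjoint, so 3 is the maximum.

3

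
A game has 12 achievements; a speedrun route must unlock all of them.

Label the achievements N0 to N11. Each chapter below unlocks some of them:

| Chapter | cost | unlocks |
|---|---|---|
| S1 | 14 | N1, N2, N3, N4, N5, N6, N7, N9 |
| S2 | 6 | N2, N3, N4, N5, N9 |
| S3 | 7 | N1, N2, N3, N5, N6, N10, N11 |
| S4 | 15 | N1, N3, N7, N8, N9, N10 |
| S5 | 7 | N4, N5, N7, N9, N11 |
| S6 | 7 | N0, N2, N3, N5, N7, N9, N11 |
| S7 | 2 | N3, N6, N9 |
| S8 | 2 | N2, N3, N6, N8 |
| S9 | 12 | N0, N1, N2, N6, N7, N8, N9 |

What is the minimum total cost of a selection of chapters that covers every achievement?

22

S2, S3, S6, S8 together cover every achievement (S2 ∪ S3 ∪ S6 ∪ S8 = {N0, N1, N2, N3, N4, N5, N6, N7, N8, N9, N10, N11}); total cost 6 + 7 + 7 + 2 = 22.
The greedy pick S8, S5, S3, S6 costs 23; no covering selection beats 22.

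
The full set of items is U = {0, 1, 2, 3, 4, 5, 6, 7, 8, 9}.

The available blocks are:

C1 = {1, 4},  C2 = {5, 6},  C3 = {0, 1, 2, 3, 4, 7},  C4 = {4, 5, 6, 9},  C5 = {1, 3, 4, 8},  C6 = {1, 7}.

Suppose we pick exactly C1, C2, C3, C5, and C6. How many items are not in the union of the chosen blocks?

Union of C1, C2, C3, C5, C6 = {0, 1, 2, 3, 4, 5, 6, 7, 8}.
Not covered: 9 — 1 item.

1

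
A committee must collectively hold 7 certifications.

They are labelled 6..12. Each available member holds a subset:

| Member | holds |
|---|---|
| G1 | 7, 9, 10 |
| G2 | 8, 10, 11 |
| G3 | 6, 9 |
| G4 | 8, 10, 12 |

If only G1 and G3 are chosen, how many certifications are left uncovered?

Union of G1, G3 = {6, 7, 9, 10}.
Not covered: 8, 11, 12 — 3 certifications.

3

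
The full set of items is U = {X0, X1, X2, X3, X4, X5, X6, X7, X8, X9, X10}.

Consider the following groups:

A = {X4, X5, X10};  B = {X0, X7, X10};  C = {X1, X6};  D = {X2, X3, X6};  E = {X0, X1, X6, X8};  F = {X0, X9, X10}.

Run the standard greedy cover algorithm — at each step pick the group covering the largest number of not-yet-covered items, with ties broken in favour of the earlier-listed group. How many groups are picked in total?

5

Greedy: pick E (covers 4 new) → pick A (covers 3 new) → pick D (covers 2 new) → pick B (covers 1 new) → pick F (covers 1 new). Total picks: 5.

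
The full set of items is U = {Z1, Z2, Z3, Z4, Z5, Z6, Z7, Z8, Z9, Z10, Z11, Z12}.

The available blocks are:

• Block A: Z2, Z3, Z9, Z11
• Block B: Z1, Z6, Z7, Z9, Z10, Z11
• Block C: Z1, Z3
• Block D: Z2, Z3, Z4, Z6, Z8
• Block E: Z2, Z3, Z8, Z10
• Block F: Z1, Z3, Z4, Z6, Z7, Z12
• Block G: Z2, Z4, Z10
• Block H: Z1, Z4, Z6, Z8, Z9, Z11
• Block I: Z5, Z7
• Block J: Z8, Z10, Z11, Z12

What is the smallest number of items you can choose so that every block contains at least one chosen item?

T = {Z3, Z5, Z9, Z10} meets every block (each contains at least one member of T), and |T| = 4.
No choice of 3 items meets every block, so 4 is the minimum.

4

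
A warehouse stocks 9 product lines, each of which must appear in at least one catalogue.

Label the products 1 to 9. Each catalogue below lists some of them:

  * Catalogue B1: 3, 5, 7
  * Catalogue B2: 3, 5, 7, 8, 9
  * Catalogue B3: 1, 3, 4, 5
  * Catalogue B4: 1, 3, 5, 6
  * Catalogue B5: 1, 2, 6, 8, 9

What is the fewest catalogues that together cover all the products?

3

B2 and B3 and B5 together: B2 ∪ B3 ∪ B5 = {1, 2, 3, 4, 5, 6, 7, 8, 9} — every product is covered.
Only B5 contains 2, so B5 is forced; the remaining 4 products need at least 2 more catalogues (each remaining catalogue adds at most 3) — so at least 3 catalogues are needed, and 3 is optimal.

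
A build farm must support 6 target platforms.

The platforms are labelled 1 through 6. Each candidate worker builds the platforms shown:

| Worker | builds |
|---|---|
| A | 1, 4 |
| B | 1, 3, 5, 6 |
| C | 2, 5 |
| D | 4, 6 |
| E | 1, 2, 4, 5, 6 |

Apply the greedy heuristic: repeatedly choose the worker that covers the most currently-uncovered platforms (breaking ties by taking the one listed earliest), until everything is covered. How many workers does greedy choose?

2

Greedy: pick E (covers 5 new) → pick B (covers 1 new). Total picks: 2.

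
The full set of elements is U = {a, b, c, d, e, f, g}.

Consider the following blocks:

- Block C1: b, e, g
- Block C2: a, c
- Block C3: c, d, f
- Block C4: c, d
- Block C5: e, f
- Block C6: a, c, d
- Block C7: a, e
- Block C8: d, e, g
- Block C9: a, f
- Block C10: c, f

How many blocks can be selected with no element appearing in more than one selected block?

C1, C4, C9 are pairwise disjoint (C1={b,e,g}; C4={c,d}; C9={a,f}).
Every remaining block overlaps one of these, and no 4 of the listed blocks are pairwise disjoint, so 3 is the maximum.

3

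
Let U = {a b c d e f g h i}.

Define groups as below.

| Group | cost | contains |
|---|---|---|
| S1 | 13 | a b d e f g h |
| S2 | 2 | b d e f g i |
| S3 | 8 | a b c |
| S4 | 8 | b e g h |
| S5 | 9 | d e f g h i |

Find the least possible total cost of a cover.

S3, S5 together cover every point (S3 ∪ S5 = {a, b, c, d, e, f, g, h, i}); total cost 8 + 9 = 17.
The greedy pick S2, S3, S4 costs 18; no covering selection beats 17.

17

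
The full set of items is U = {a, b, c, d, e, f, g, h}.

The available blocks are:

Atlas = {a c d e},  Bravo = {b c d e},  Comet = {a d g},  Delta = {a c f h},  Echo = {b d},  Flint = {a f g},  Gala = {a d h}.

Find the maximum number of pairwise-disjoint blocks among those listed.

2

Bravo, Flint are pairwise disjoint (Bravo={b,c,d,e}; Flint={a,f,g}).
Every remaining block overlaps one of these, and no 3 of the listed blocks are pairwise disjoint, so 2 is the maximum.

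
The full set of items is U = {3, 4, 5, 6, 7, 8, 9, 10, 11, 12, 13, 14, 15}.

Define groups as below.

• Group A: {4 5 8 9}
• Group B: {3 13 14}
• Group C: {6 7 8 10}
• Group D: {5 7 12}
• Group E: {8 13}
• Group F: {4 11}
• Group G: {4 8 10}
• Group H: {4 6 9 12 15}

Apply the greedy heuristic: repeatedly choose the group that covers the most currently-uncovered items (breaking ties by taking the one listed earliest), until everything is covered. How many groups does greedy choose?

Greedy: pick H (covers 5 new) → pick B (covers 3 new) → pick C (covers 3 new) → pick A (covers 1 new) → pick F (covers 1 new). Total picks: 5.

5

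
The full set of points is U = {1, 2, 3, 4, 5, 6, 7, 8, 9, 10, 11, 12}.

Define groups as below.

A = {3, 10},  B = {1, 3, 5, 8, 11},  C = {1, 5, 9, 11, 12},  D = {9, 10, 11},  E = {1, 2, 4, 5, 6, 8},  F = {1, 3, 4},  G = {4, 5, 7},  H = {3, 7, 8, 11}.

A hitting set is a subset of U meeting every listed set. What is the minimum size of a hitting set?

The 3 points {1, 7, 10} hit every group.
No choice of 2 points meets every group, so 3 is the minimum.

3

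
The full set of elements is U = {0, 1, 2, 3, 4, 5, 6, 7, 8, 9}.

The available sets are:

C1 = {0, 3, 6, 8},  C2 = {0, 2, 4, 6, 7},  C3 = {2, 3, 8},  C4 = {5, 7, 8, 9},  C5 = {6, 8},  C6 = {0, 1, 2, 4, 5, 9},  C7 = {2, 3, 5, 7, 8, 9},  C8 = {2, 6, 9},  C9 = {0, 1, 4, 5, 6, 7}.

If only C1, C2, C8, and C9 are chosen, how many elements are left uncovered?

Union of C1, C2, C8, C9 = {0, 1, 2, 3, 4, 5, 6, 7, 8, 9} — that's every element, so 0 are uncovered.

0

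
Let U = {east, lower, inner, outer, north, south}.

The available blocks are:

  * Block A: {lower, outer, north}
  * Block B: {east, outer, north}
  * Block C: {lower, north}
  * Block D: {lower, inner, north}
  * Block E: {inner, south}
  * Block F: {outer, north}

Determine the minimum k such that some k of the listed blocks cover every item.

A, B, and E cover everything between them: the union {east, lower, inner, outer, north, south} is all of U.
Only B contains east, so B is forced; the remaining 3 items need at least 2 more blocks (each remaining block adds at most 2) — so at least 3 blocks are needed, and 3 is optimal.

3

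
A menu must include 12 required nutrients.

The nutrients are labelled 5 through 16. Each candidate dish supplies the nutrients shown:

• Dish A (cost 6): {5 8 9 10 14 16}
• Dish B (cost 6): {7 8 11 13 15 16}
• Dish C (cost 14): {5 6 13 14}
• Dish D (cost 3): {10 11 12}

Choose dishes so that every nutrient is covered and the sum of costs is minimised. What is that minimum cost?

A, B, C, D together cover every nutrient (A ∪ B ∪ C ∪ D = {5, 6, 7, 8, 9, 10, 11, 12, 13, 14, 15, 16}); total cost 6 + 6 + 14 + 3 = 29.
No covering selection has total cost below 29.

29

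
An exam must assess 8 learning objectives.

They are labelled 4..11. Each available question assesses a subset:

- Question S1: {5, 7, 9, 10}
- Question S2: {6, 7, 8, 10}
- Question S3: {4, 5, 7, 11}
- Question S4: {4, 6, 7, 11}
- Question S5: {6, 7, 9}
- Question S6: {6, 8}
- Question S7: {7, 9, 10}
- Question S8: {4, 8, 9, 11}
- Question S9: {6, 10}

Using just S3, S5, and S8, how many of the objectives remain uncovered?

Union of S3, S5, S8 = {4, 5, 6, 7, 8, 9, 11}.
Not covered: 10 — 1 objective.

1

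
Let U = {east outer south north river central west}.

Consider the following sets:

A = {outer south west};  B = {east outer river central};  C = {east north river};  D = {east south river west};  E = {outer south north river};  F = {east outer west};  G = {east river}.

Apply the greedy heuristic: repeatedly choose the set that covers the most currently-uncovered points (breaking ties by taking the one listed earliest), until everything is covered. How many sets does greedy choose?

Greedy: pick B (covers 4 new) → pick A (covers 2 new) → pick C (covers 1 new). Total picks: 3.

3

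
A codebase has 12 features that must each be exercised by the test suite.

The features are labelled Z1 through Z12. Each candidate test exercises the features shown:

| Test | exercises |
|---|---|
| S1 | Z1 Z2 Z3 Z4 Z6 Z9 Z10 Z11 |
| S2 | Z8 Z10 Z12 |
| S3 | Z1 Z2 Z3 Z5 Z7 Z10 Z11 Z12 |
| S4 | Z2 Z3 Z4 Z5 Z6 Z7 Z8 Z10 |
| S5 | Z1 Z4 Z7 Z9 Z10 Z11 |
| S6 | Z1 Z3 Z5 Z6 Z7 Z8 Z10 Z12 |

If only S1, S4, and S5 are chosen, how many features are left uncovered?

1

Union of S1, S4, S5 = {Z1, Z2, Z3, Z4, Z5, Z6, Z7, Z8, Z9, Z10, Z11}.
Not covered: Z12 — 1 feature.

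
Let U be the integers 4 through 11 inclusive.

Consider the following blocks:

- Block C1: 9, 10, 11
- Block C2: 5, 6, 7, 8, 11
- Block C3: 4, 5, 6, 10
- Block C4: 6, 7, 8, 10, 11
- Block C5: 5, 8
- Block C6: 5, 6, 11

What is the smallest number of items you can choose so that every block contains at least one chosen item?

Take H = {5, 11}. Each listed block contains at least one of these, so H is a hitting set of size 2.
The blocks C1, C5 are pairwise disjoint, so any hitting set needs a separate item for each — at least 2. Hence 2 is optimal.

2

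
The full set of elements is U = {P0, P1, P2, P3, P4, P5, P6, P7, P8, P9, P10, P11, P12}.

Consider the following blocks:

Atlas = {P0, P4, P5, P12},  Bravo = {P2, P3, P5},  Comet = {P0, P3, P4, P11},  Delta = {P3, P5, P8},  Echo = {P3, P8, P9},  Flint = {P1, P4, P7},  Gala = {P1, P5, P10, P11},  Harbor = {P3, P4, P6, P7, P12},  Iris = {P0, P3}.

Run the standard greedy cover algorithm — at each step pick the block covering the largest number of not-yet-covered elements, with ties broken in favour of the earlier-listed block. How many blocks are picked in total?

5

Greedy: pick Harbor (covers 5 new) → pick Gala (covers 4 new) → pick Echo (covers 2 new) → pick Atlas (covers 1 new) → pick Bravo (covers 1 new). Total picks: 5.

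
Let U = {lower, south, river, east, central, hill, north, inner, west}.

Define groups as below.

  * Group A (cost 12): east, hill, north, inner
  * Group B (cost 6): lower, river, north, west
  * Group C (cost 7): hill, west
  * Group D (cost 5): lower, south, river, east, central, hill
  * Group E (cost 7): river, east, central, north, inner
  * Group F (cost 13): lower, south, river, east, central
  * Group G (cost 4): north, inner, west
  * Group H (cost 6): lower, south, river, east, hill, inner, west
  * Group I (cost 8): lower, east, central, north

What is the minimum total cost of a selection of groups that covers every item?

9

D, G together cover every item (D ∪ G = {lower, south, river, east, central, hill, north, inner, west}); total cost 5 + 4 = 9.
No covering selection has total cost below 9.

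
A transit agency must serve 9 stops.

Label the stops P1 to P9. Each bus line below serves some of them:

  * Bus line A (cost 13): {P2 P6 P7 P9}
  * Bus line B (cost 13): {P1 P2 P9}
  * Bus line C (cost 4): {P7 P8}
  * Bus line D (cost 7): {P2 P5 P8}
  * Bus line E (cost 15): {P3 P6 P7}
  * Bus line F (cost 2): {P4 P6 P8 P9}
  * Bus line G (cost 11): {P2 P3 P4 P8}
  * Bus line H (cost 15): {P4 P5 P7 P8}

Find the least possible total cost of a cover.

B, D, E, F together cover every stop (B ∪ D ∪ E ∪ F = {P1, P2, P3, P4, P5, P6, P7, P8, P9}); total cost 13 + 7 + 15 + 2 = 37.
No covering selection has total cost below 37.

37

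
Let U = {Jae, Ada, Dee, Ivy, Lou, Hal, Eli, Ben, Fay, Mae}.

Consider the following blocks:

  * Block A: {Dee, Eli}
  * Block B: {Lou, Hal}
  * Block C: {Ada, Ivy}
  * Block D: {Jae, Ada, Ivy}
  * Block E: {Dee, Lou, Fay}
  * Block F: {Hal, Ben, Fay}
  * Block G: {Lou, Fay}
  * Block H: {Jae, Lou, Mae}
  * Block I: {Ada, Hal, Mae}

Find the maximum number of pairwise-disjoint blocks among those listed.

A, C, F, H are pairwise disjoint (A={Dee,Eli}; C={Ada,Ivy}; F={Hal,Ben,Fay}; H={Jae,Lou,Mae}).
Every remaining block overlaps one of these, and no 5 of the listed blocks are pairwise disjoint, so 4 is the maximum.

4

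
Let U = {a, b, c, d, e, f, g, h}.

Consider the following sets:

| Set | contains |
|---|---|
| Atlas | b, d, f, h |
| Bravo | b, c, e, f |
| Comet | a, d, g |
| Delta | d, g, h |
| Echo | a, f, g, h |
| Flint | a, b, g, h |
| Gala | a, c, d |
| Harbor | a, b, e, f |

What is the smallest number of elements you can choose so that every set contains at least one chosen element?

T = {c, f, g} meets every set (each contains at least one member of T), and |T| = 3.
No choice of 2 elements meets every set, so 3 is the minimum.

3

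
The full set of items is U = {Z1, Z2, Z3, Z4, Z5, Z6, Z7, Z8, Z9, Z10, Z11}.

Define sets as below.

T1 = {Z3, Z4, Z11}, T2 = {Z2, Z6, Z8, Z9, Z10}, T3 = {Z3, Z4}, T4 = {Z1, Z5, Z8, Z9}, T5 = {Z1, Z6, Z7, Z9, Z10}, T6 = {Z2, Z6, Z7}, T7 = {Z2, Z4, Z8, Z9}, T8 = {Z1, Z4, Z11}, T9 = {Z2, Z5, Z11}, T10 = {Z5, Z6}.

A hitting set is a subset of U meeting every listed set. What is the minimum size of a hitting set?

The 3 items {Z4, Z5, Z6} hit every set.
The sets T3, T5, T9 are pairwise disjoint, so any hitting set needs a separate item for each — at least 3. Hence 3 is optimal.

3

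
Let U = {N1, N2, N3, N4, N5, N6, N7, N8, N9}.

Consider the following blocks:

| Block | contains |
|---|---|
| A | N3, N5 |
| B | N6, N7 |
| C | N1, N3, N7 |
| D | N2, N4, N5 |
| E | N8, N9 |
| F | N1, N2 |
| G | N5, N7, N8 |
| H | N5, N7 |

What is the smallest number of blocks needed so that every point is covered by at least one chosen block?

B, C, D, and E cover everything between them: the union {N1, N2, N3, N4, N5, N6, N7, N8, N9} is all of U.
Only B contains N6, so B is forced; the remaining 7 points need at least 3 more blocks (each remaining block adds at most 3) — so at least 4 blocks are needed, and 4 is optimal.

4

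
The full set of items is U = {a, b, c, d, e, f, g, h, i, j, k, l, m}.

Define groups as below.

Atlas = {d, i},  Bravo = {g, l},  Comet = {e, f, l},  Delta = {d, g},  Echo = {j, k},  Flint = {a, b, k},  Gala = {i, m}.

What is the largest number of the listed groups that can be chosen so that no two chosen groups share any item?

4

Comet, Delta, Flint, Gala are pairwise disjoint (Comet={e,f,l}; Delta={d,g}; Flint={a,b,k}; Gala={i,m}).
Every remaining group overlaps one of these, and no 5 of the listed groups are pairwise disjoint, so 4 is the maximum.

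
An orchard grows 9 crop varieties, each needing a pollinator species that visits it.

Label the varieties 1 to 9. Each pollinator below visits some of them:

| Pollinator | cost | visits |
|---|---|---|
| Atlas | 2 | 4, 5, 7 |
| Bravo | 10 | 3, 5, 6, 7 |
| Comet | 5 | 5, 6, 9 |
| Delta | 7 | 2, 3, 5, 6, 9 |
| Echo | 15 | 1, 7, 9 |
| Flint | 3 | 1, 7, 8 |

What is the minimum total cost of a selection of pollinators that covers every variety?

12

Atlas, Delta, Flint together cover every variety (Atlas ∪ Delta ∪ Flint = {1, 2, 3, 4, 5, 6, 7, 8, 9}); total cost 2 + 7 + 3 = 12.
No covering selection has total cost below 12.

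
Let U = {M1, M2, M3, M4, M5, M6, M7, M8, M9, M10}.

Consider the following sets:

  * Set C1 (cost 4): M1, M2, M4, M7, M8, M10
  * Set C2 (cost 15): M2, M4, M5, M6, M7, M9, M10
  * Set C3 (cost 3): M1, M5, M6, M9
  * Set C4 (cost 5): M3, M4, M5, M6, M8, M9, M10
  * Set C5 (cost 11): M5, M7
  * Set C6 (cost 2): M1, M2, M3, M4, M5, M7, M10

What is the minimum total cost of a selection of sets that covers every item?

7

C4, C6 together cover every item (C4 ∪ C6 = {M1, M2, M3, M4, M5, M6, M7, M8, M9, M10}); total cost 5 + 2 = 7.
The greedy pick C6, C3, C1 costs 9; no covering selection beats 7.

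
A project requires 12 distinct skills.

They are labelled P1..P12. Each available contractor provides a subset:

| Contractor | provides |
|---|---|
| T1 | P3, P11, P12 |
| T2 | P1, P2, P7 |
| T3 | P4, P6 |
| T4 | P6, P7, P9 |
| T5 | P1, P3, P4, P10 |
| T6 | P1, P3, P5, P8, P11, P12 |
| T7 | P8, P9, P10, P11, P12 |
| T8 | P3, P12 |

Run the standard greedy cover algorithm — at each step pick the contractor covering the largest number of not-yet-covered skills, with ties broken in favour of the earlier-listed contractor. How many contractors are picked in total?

4

Greedy: pick T6 (covers 6 new) → pick T4 (covers 3 new) → pick T5 (covers 2 new) → pick T2 (covers 1 new). Total picks: 4.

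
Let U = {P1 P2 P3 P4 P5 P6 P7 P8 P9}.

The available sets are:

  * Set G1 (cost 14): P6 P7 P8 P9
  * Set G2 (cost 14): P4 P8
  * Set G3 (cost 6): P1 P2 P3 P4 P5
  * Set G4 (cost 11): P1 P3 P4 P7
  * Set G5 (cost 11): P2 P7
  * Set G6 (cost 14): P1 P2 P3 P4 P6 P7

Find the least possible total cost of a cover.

20

G1, G3 together cover every element (G1 ∪ G3 = {P1, P2, P3, P4, P5, P6, P7, P8, P9}); total cost 14 + 6 = 20.
No covering selection has total cost below 20.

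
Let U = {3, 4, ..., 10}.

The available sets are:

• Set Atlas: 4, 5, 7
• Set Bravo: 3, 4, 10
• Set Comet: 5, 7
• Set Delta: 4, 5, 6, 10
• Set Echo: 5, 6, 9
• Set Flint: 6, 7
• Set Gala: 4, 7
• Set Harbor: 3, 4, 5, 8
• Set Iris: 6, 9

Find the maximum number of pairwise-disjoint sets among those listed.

3

Bravo, Comet, Iris are pairwise disjoint (Bravo={3,4,10}; Comet={5,7}; Iris={6,9}).
Every remaining set overlaps one of these, and no 4 of the listed sets are pairwise disjoint, so 3 is the maximum.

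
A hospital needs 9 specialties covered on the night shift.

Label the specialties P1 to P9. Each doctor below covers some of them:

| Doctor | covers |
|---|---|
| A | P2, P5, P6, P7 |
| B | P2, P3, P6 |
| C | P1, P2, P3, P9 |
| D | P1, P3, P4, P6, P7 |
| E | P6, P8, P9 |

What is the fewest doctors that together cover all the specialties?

A and D and E together: A ∪ D ∪ E = {P1, P2, P3, P4, P5, P6, P7, P8, P9} — every specialty is covered.
Only D contains P4, so D is forced; the remaining 4 specialties need at least 2 more doctors (each remaining doctor adds at most 2) — so at least 3 doctors are needed, and 3 is optimal.

3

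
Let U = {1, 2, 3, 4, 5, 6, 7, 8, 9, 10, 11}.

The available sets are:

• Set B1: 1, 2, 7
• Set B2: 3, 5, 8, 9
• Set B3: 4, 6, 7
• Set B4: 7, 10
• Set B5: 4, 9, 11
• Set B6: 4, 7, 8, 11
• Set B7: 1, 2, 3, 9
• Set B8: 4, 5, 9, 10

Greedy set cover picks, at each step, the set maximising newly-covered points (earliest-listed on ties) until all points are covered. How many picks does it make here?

Greedy: pick B2 (covers 4 new) → pick B1 (covers 3 new) → pick B3 (covers 2 new) → pick B4 (covers 1 new) → pick B5 (covers 1 new). Total picks: 5.
(The true minimum cover uses only 4 sets, so greedy is not optimal here.)

5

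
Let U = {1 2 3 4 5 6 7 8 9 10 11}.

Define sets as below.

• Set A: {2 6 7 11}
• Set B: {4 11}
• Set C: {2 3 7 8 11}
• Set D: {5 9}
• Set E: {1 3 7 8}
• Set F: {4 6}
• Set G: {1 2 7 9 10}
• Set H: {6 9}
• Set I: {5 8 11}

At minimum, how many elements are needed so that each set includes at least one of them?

The 4 elements {4, 6, 8, 9} hit every set.
No choice of 3 elements meets every set, so 4 is the minimum.

4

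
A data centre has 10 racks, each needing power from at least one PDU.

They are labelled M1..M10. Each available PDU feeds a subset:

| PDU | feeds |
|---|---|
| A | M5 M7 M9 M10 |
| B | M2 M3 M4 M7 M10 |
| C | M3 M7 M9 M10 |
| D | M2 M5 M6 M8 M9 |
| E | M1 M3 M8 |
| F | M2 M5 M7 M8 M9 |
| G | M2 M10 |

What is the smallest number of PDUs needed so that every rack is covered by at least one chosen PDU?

B and D and E together: B ∪ D ∪ E = {M1, M2, M3, M4, M5, M6, M7, M8, M9, M10} — every rack is covered.
Only E contains M1, so E is forced; the remaining 7 racks need at least 2 more PDUs (each remaining PDU adds at most 4) — so at least 3 PDUs are needed, and 3 is optimal.

3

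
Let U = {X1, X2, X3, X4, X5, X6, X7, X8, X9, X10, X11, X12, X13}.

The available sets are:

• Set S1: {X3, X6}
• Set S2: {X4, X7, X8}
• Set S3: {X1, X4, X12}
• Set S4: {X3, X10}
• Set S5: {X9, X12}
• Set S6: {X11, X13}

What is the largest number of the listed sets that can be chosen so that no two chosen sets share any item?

4

S2, S4, S5, S6 are pairwise disjoint (S2={X4,X7,X8}; S4={X3,X10}; S5={X9,X12}; S6={X11,X13}).
Every remaining set overlaps one of these, and no 5 of the listed sets are pairwise disjoint, so 4 is the maximum.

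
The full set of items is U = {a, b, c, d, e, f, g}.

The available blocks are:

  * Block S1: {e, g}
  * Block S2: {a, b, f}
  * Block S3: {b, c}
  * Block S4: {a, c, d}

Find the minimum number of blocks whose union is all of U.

S1, S2, and S4 cover everything between them: the union {a, b, c, d, e, f, g} is all of U.
Each block has at most 3 items, and 2·3 = 6 < 7 — so at least 3 blocks are needed, and 3 is optimal.

3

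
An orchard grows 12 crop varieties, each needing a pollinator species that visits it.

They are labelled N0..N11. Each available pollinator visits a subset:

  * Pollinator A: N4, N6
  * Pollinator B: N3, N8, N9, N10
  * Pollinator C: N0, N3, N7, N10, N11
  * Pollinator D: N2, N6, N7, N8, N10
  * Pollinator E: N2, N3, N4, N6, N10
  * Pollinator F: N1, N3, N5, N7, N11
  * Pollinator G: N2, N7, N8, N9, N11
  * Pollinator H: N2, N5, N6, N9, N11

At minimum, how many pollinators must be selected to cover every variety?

Take {B, C, E, F}. Their union is {N0, N1, N2, N3, N4, N5, N6, N7, N8, N9, N10, N11}, which is all 12 varieties.
No 3 of the 8 pollinators cover everything (all 56 combinations miss at least one variety), so 4 is optimal.

4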